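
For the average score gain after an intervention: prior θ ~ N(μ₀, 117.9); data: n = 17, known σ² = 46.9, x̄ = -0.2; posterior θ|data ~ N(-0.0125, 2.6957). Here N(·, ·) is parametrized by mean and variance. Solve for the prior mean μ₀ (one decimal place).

With known observation variance, the Normal–Normal posterior has precision τ_n = τ₀ + n/σ² and mean μ_n = (τ₀μ₀ + (n/σ²)x̄)/τ_n.
Here τ₀ = 1/117.9 = 0.008482 and τ_data = 17/46.9 = 0.362473, so τ_n = 0.370955.
Rearranging for μ₀: μ₀ = (μ_n·τ_n − τ_data·x̄)/τ₀ = (-0.0125·0.370955 − 0.362473·-0.2) / 0.008482 = 0.067858/0.008482 ≈ 8.0.

μ₀ = 8.0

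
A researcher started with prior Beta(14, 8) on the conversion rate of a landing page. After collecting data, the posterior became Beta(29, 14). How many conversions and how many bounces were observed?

Beta is conjugate to the binomial likelihood: posterior = Beta(α+s, β+f).
So s = 29 − 14 = 15 and f = 14 − 8 = 6.

15 conversions and 6 bounces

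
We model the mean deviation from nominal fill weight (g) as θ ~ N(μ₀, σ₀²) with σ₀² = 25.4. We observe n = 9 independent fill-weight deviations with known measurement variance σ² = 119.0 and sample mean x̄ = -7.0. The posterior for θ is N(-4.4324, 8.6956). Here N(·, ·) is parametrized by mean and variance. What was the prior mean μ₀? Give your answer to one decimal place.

The posterior mean is a precision-weighted average: μ_n = (τ₀μ₀ + τ_data·x̄)/(τ₀+τ_data), with τ₀=1/σ₀² and τ_data=n/σ².
Here τ₀ = 1/25.4 = 0.039370 and τ_data = 9/119.0 = 0.075630, so τ_n = 0.115000.
Rearranging for μ₀: μ₀ = (μ_n·τ_n − τ_data·x̄)/τ₀ = (-4.4324·0.115000 − 0.075630·-7.0) / 0.039370 = 0.019684/0.039370 ≈ 0.5.

μ₀ = 0.5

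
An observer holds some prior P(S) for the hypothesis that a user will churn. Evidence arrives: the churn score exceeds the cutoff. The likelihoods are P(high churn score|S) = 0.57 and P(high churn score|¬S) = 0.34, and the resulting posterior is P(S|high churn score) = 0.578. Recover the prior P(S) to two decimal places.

P(S) = 0.45

Bayes' rule in odds form gives O(S|E) = O(S)·[P(E|S)/P(E|¬S)], hence O(S) = O(S|E)/LR.
Posterior odds = 0.578/(1−0.578) = 1.3697. LR = 0.57/0.34 = 1.6765.
Prior odds = 1.3697/1.6765 = 0.8170, so P(S) = 0.8170/(1+0.8170) ≈ 0.45.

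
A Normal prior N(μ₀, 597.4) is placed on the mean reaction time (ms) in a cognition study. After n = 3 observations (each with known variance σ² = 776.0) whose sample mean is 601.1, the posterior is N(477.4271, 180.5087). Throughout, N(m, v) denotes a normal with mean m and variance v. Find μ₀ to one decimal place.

μ₀ = 191.8

The posterior mean is a precision-weighted average: μ_n = (τ₀μ₀ + τ_data·x̄)/(τ₀+τ_data), with τ₀=1/σ₀² and τ_data=n/σ².
Here τ₀ = 1/597.4 = 0.001674 and τ_data = 3/776.0 = 0.003866, so τ_n = 0.005540.
Rearranging for μ₀: μ₀ = (μ_n·τ_n − τ_data·x̄)/τ₀ = (477.4271·0.005540 − 0.003866·601.1) / 0.001674 = 0.321094/0.001674 ≈ 191.8.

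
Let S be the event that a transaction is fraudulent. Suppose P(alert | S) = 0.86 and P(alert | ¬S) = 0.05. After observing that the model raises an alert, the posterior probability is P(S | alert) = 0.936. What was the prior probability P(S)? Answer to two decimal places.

In odds form, posterior odds = prior odds × likelihood ratio, so prior odds = posterior odds ÷ LR.
Posterior odds = 0.936/(1−0.936) = 14.6250. LR = 0.86/0.05 = 17.2000.
Prior odds = 14.6250/17.2000 = 0.8503, so P(S) = 0.8503/(1+0.8503) ≈ 0.46.

P(S) = 0.46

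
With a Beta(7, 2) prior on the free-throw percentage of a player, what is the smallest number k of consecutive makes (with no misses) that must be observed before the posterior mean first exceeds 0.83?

k = 3

After k makes and 0 misses the posterior is Beta(7+k, 2), with mean (7+k)/(7+2+k).
Set (7+k)/(9+k) > 0.83 and solve: k > (0.83·9 − 7)/(1 − 0.83) = 2.765.
The smallest integer exceeding 2.765 is 3, and checking k=3: (10)/(12) = 0.8333 > 0.83.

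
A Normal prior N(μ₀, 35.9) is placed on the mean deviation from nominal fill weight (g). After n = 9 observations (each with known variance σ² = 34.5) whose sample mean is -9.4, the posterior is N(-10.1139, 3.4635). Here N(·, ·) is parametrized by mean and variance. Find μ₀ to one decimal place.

With known observation variance, the Normal–Normal posterior has precision τ_n = τ₀ + n/σ² and mean μ_n = (τ₀μ₀ + (n/σ²)x̄)/τ_n.
Here τ₀ = 1/35.9 = 0.027855 and τ_data = 9/34.5 = 0.260870, so τ_n = 0.288725.
Rearranging for μ₀: μ₀ = (μ_n·τ_n − τ_data·x̄)/τ₀ = (-10.1139·0.288725 − 0.260870·-9.4) / 0.027855 = -0.467958/0.027855 ≈ -16.8.

μ₀ = -16.8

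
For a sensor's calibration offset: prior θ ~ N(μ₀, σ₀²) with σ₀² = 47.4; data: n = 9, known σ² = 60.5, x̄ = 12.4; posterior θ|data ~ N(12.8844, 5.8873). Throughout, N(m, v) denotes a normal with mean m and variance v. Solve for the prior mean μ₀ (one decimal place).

With known observation variance, the Normal–Normal posterior has precision τ_n = τ₀ + n/σ² and mean μ_n = (τ₀μ₀ + (n/σ²)x̄)/τ_n.
Here τ₀ = 1/47.4 = 0.021097 and τ_data = 9/60.5 = 0.148760, so τ_n = 0.169857.
Rearranging for μ₀: μ₀ = (μ_n·τ_n − τ_data·x̄)/τ₀ = (12.8844·0.169857 − 0.148760·12.4) / 0.021097 = 0.343882/0.021097 ≈ 16.3.

μ₀ = 16.3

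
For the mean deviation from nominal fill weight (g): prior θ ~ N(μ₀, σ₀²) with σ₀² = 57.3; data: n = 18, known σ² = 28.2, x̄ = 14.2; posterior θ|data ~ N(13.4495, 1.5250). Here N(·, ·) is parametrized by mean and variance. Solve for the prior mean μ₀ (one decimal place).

The posterior mean is a precision-weighted average: μ_n = (τ₀μ₀ + τ_data·x̄)/(τ₀+τ_data), with τ₀=1/σ₀² and τ_data=n/σ².
Here τ₀ = 1/57.3 = 0.017452 and τ_data = 18/28.2 = 0.638298, so τ_n = 0.655750.
Rearranging for μ₀: μ₀ = (μ_n·τ_n − τ_data·x̄)/τ₀ = (13.4495·0.655750 − 0.638298·14.2) / 0.017452 = -0.244322/0.017452 ≈ -14.0.

μ₀ = -14.0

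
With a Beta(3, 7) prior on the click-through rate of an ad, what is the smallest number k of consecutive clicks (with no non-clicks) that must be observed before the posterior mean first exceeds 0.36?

k = 1

After k clicks and 0 non-clicks the posterior is Beta(3+k, 7), with mean (3+k)/(3+7+k).
Set (3+k)/(10+k) > 0.36 and solve: k > (0.36·10 − 3)/(1 − 0.36) = 0.938.
The smallest integer exceeding 0.938 is 1.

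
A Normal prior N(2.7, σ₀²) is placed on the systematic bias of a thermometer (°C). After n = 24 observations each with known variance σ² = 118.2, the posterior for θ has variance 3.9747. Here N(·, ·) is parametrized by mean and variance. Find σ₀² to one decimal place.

σ₀² = 20.6

For the Normal–Normal model with known σ², precisions add: τ_n = τ₀ + n/σ².
So 1/σ₀² = 1/3.9747 − 24/118.2 = 0.251591 − 0.203046 = 0.048545.
Hence σ₀² = 1/0.048545 ≈ 20.6.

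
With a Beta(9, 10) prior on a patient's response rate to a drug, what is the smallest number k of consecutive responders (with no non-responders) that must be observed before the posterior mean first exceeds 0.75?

After k responders and 0 non-responders the posterior is Beta(9+k, 10), with mean (9+k)/(9+10+k).
Set (9+k)/(19+k) > 0.75 and solve: k > (0.75·19 − 9)/(1 − 0.75) = 21.000.
The smallest integer exceeding 21.000 is 22, and checking k=22: (31)/(41) = 0.7561 > 0.75.

k = 22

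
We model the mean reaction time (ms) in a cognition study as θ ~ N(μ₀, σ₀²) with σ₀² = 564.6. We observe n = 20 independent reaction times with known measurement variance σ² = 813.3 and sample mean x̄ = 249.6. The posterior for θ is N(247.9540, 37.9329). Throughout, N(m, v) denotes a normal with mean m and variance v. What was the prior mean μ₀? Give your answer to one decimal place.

The posterior mean is a precision-weighted average: μ_n = (τ₀μ₀ + τ_data·x̄)/(τ₀+τ_data), with τ₀=1/σ₀² and τ_data=n/σ².
Here τ₀ = 1/564.6 = 0.001771 and τ_data = 20/813.3 = 0.024591, so τ_n = 0.026362.
Rearranging for μ₀: μ₀ = (μ_n·τ_n − τ_data·x̄)/τ₀ = (247.9540·0.026362 − 0.024591·249.6) / 0.001771 = 0.398650/0.001771 ≈ 225.1.

μ₀ = 225.1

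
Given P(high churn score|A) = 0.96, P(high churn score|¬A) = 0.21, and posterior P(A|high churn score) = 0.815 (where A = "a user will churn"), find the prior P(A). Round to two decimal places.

P(A) = 0.49

Bayes' rule in odds form gives O(A|E) = O(A)·[P(E|A)/P(E|¬A)], hence O(A) = O(A|E)/LR.
Posterior odds = 0.815/(1−0.815) = 4.4054. LR = 0.96/0.21 = 4.5714.
Prior odds = 4.4054/4.5714 = 0.9637, so P(A) = 0.9637/(1+0.9637) ≈ 0.49.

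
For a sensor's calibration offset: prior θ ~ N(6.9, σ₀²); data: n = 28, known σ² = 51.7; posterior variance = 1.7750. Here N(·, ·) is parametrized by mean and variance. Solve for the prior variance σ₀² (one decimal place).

Posterior precision equals prior precision plus data precision: 1/σ_n² = 1/σ₀² + n/σ².
So 1/σ₀² = 1/1.7750 − 28/51.7 = 0.563380 − 0.541586 = 0.021794.
Hence σ₀² = 1/0.021794 ≈ 45.9.

σ₀² = 45.9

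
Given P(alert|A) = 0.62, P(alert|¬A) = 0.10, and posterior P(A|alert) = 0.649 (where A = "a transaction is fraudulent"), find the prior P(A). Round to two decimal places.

P(A) = 0.23

In odds form, posterior odds = prior odds × likelihood ratio, so prior odds = posterior odds ÷ LR.
Posterior odds = 0.649/(1−0.649) = 1.8490. LR = 0.62/0.10 = 6.2000.
Prior odds = 1.8490/6.2000 = 0.2982, so P(A) = 0.2982/(1+0.2982) ≈ 0.23.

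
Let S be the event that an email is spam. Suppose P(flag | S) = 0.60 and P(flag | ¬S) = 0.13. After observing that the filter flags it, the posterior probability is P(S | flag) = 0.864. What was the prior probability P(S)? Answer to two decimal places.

In odds form, posterior odds = prior odds × likelihood ratio, so prior odds = posterior odds ÷ LR.
Posterior odds = 0.864/(1−0.864) = 6.3529. LR = 0.60/0.13 = 4.6154.
Prior odds = 6.3529/4.6154 = 1.3765, so P(S) = 1.3765/(1+1.3765) ≈ 0.58.

P(S) = 0.58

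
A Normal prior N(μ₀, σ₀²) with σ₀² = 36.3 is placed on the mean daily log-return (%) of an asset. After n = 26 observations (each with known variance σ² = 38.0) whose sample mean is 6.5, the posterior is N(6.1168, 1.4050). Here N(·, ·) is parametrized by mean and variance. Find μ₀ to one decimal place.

μ₀ = -3.4

The posterior mean is a precision-weighted average: μ_n = (τ₀μ₀ + τ_data·x̄)/(τ₀+τ_data), with τ₀=1/σ₀² and τ_data=n/σ².
Here τ₀ = 1/36.3 = 0.027548 and τ_data = 26/38.0 = 0.684211, so τ_n = 0.711759.
Rearranging for μ₀: μ₀ = (μ_n·τ_n − τ_data·x̄)/τ₀ = (6.1168·0.711759 − 0.684211·6.5) / 0.027548 = -0.093684/0.027548 ≈ -3.4.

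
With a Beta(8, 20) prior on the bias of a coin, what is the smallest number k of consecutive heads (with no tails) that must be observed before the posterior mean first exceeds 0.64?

After k heads and 0 tails the posterior is Beta(8+k, 20), with mean (8+k)/(8+20+k).
Set (8+k)/(28+k) > 0.64 and solve: k > (0.64·28 − 8)/(1 − 0.64) = 27.556.
The smallest integer exceeding 27.556 is 28, and checking k=28: (36)/(56) = 0.6429 > 0.64.

k = 28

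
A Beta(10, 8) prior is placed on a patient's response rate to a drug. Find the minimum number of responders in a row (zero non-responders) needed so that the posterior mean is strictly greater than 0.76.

After k responders and 0 non-responders the posterior is Beta(10+k, 8), with mean (10+k)/(10+8+k).
Set (10+k)/(18+k) > 0.76 and solve: k > (0.76·18 − 10)/(1 − 0.76) = 15.333.
The smallest integer exceeding 15.333 is 16, and checking k=16: (26)/(34) = 0.7647 > 0.76.

k = 16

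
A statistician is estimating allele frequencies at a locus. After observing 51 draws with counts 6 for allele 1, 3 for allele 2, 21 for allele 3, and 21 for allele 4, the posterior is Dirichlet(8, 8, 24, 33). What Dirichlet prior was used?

Dirichlet(2, 5, 3, 12)

For a Dirichlet(α) prior with multinomial counts c, the posterior is Dirichlet(α + c) componentwise.
Subtract each count from the matching posterior parameter: 8−6=2, 8−3=5, 24−21=3, 33−21=12.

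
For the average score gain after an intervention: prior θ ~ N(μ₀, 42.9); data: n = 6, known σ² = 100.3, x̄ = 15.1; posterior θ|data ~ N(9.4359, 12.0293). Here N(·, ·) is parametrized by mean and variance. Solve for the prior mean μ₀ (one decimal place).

With known observation variance, the Normal–Normal posterior has precision τ_n = τ₀ + n/σ² and mean μ_n = (τ₀μ₀ + (n/σ²)x̄)/τ_n.
Here τ₀ = 1/42.9 = 0.023310 and τ_data = 6/100.3 = 0.059821, so τ_n = 0.083131.
Rearranging for μ₀: μ₀ = (μ_n·τ_n − τ_data·x̄)/τ₀ = (9.4359·0.083131 − 0.059821·15.1) / 0.023310 = -0.118881/0.023310 ≈ -5.1.

μ₀ = -5.1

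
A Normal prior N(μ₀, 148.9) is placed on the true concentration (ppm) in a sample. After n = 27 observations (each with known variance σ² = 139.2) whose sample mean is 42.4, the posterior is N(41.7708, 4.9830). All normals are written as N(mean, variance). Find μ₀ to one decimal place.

μ₀ = 23.6

With known observation variance, the Normal–Normal posterior has precision τ_n = τ₀ + n/σ² and mean μ_n = (τ₀μ₀ + (n/σ²)x̄)/τ_n.
Here τ₀ = 1/148.9 = 0.006716 and τ_data = 27/139.2 = 0.193966, so τ_n = 0.200682.
Rearranging for μ₀: μ₀ = (μ_n·τ_n − τ_data·x̄)/τ₀ = (41.7708·0.200682 − 0.193966·42.4) / 0.006716 = 0.158489/0.006716 ≈ 23.6.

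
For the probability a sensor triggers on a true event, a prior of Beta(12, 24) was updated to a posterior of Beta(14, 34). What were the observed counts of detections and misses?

Under Beta–binomial conjugacy the posterior parameters are (a+s, b+f).
So s = 14 − 12 = 2 and f = 34 − 24 = 10.

2 detections and 10 misses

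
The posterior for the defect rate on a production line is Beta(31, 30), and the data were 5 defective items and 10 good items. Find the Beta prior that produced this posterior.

Under Beta–binomial conjugacy the posterior parameters are (α+s, β+f).
So α = 31 − 5 = 26 and β = 30 − 10 = 20.

Beta(26, 20)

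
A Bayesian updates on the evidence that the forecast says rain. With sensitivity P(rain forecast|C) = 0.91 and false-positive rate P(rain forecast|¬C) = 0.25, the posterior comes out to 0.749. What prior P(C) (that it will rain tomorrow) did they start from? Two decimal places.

In odds form, posterior odds = prior odds × likelihood ratio, so prior odds = posterior odds ÷ LR.
Posterior odds = 0.749/(1−0.749) = 2.9841. LR = 0.91/0.25 = 3.6400.
Prior odds = 2.9841/3.6400 = 0.8198, so P(C) = 0.8198/(1+0.8198) ≈ 0.45.

P(C) = 0.45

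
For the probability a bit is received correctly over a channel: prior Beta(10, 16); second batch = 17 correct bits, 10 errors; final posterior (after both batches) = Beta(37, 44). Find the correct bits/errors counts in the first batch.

Because Beta–binomial updating is additive in the counts, the combined data contributed (α_post−α_prior, β_post−β_prior) successes and failures.
Total across both batches: 37−10=27 correct bits, 44−16=28 errors.
Subtract the second batch: 27−17=10 correct bits and 28−10=18 errors.

10 correct bits and 18 errors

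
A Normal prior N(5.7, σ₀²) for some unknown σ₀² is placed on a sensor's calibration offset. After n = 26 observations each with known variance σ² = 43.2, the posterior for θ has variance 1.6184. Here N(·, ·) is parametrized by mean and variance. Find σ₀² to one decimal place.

Posterior precision equals prior precision plus data precision: 1/σ_n² = 1/σ₀² + n/σ².
So 1/σ₀² = 1/1.6184 − 26/43.2 = 0.617894 − 0.601852 = 0.016042.
Hence σ₀² = 1/0.016042 ≈ 62.3.

σ₀² = 62.3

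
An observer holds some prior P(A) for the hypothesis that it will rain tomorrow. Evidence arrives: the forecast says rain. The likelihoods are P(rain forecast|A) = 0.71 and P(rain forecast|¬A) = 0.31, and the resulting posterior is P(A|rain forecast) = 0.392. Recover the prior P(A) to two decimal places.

P(A) = 0.22

Bayes' rule in odds form gives O(A|E) = O(A)·[P(E|A)/P(E|¬A)], hence O(A) = O(A|E)/LR.
Posterior odds = 0.392/(1−0.392) = 0.6447. LR = 0.71/0.31 = 2.2903.
Prior odds = 0.6447/2.2903 = 0.2815, so P(A) = 0.2815/(1+0.2815) ≈ 0.22.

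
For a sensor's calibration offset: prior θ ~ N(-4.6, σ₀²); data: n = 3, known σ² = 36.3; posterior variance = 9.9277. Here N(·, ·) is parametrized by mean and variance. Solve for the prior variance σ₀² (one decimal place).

Posterior precision equals prior precision plus data precision: 1/σ_n² = 1/σ₀² + n/σ².
So 1/σ₀² = 1/9.9277 − 3/36.3 = 0.100728 − 0.082645 = 0.018083.
Hence σ₀² = 1/0.018083 ≈ 55.3.

σ₀² = 55.3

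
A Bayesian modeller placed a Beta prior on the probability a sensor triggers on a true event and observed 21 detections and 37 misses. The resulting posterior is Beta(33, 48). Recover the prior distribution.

A Beta(α, β) prior with s successes and f failures in binomial data gives a Beta(α+s, β+f) posterior.
So α = 33 − 21 = 12 and β = 48 − 37 = 11.

Beta(12, 11)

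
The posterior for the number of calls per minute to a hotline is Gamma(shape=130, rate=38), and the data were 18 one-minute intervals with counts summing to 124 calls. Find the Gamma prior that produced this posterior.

Gamma–Poisson conjugacy: posterior shape = α + Σxᵢ, posterior rate = β + n.
So α = 130 − 124 = 6 and β = 38 − 18 = 20.

Gamma(shape=6, rate=20)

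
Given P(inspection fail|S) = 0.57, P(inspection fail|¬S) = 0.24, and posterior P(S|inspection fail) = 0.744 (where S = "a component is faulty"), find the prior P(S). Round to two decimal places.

P(S) = 0.55

In odds form, posterior odds = prior odds × likelihood ratio, so prior odds = posterior odds ÷ LR.
Posterior odds = 0.744/(1−0.744) = 2.9062. LR = 0.57/0.24 = 2.3750.
Prior odds = 2.9062/2.3750 = 1.2237, so P(S) = 1.2237/(1+1.2237) ≈ 0.55.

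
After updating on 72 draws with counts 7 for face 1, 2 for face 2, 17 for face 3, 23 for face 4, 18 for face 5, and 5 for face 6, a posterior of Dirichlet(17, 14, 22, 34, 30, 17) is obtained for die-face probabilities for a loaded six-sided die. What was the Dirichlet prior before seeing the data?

Dirichlet(10, 12, 5, 11, 12, 12)

For a Dirichlet(α) prior with multinomial counts c, the posterior is Dirichlet(α + c) componentwise.
Subtract each count from the matching posterior parameter: 17−7=10, 14−2=12, 22−17=5, 34−23=11, 30−18=12, 17−5=12.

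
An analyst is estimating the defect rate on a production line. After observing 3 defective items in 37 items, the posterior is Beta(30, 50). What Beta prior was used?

Beta(27, 16)

A Beta(α, β) prior with s successes and f failures in binomial data gives a Beta(α+s, β+f) posterior.
Subtract the data counts: 30−3=27, 50−34=16.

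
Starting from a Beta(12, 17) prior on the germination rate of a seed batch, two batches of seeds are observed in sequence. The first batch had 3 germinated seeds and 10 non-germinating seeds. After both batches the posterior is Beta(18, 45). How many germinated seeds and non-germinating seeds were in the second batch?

3 germinated seeds and 18 non-germinating seeds

Because Beta–binomial updating is additive in the counts, the combined data contributed (α_post−α_prior, β_post−β_prior) successes and failures.
Total across both batches: 18−12=6 germinated seeds, 45−17=28 non-germinating seeds.
Subtract the first batch: 6−3=3 germinated seeds and 28−10=18 non-germinating seeds.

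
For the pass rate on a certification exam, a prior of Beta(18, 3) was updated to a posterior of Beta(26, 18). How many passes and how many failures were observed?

8 passes and 15 failures

A Beta(a, b) prior with s successes and f failures in binomial data gives a Beta(a+s, b+f) posterior.
Match parameters: s=26−18=8, f=18−3=15.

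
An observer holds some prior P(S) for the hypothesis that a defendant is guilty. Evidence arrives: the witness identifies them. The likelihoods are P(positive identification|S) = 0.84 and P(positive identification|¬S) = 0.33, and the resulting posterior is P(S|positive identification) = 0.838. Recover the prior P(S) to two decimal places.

In odds form, posterior odds = prior odds × likelihood ratio, so prior odds = posterior odds ÷ LR.
Posterior odds = 0.838/(1−0.838) = 5.1728. LR = 0.84/0.33 = 2.5455.
Prior odds = 5.1728/2.5455 = 2.0321, so P(S) = 2.0321/(1+2.0321) ≈ 0.67.

P(S) = 0.67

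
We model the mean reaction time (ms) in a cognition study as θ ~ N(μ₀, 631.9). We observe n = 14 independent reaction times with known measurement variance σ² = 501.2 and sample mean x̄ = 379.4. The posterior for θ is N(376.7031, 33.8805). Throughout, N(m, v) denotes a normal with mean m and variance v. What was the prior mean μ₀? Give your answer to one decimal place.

μ₀ = 329.1

The posterior mean is a precision-weighted average: μ_n = (τ₀μ₀ + τ_data·x̄)/(τ₀+τ_data), with τ₀=1/σ₀² and τ_data=n/σ².
Here τ₀ = 1/631.9 = 0.001583 and τ_data = 14/501.2 = 0.027933, so τ_n = 0.029516.
Rearranging for μ₀: μ₀ = (μ_n·τ_n − τ_data·x̄)/τ₀ = (376.7031·0.029516 − 0.027933·379.4) / 0.001583 = 0.520988/0.001583 ≈ 329.1.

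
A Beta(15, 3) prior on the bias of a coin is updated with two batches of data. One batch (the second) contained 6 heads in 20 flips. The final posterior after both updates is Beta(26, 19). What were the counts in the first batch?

5 heads and 2 tails

Because Beta–binomial updating is additive in the counts, the combined data contributed (α_post−α_prior, β_post−β_prior) successes and failures.
Total across both batches: 26−15=11 heads, 19−3=16 tails.
Subtract the second batch: 11−6=5 heads and 16−14=2 tails.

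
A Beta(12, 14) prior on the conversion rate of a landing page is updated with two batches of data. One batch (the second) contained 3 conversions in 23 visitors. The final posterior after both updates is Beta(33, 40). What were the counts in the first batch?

18 conversions and 6 bounces

Sequential conjugate updates are equivalent to a single update on the pooled data, so total successes = posterior α − prior α and total failures = posterior β − prior β.
Total across both batches: 33−12=21 conversions, 40−14=26 bounces.
Subtract the second batch: 21−3=18 conversions and 26−20=6 bounces.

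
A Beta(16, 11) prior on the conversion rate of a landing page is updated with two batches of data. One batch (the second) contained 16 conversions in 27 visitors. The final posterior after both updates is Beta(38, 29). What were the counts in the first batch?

Because Beta–binomial updating is additive in the counts, the combined data contributed (α_post−α_prior, β_post−β_prior) successes and failures.
Total across both batches: 38−16=22 conversions, 29−11=18 bounces.
Subtract the second batch: 22−16=6 conversions and 18−11=7 bounces.

6 conversions and 7 bounces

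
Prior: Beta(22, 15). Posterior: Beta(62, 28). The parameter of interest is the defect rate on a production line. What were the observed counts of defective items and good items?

40 defective items and 13 good items

A Beta(a, b) prior with s successes and f failures in binomial data gives a Beta(a+s, b+f) posterior.
So s = 62 − 22 = 40 and f = 28 − 15 = 13.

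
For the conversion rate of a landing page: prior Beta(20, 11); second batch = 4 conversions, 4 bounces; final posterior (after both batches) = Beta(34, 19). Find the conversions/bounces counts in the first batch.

Because Beta–binomial updating is additive in the counts, the combined data contributed (α_post−α_prior, β_post−β_prior) successes and failures.
Total across both batches: 34−20=14 conversions, 19−11=8 bounces.
Subtract the second batch: 14−4=10 conversions and 8−4=4 bounces.

10 conversions and 4 bounces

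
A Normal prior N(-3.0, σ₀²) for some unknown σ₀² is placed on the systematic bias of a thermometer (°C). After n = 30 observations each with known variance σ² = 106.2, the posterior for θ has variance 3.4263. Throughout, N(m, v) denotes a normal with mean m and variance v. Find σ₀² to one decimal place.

Posterior precision equals prior precision plus data precision: 1/σ_n² = 1/σ₀² + n/σ².
So 1/σ₀² = 1/3.4263 − 30/106.2 = 0.291860 − 0.282486 = 0.009374.
Hence σ₀² = 1/0.009374 ≈ 106.7.

σ₀² = 106.7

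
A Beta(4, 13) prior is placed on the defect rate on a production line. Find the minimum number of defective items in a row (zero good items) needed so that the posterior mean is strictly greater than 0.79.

After k defective items and 0 good items the posterior is Beta(4+k, 13), with mean (4+k)/(4+13+k).
Set (4+k)/(17+k) > 0.79 and solve: k > (0.79·17 − 4)/(1 − 0.79) = 44.905.
The smallest integer exceeding 44.905 is 45.

k = 45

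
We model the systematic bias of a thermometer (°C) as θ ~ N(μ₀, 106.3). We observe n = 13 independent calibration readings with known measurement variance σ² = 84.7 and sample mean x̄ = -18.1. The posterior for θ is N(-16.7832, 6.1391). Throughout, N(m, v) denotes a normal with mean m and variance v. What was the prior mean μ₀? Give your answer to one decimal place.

The posterior mean is a precision-weighted average: μ_n = (τ₀μ₀ + τ_data·x̄)/(τ₀+τ_data), with τ₀=1/σ₀² and τ_data=n/σ².
Here τ₀ = 1/106.3 = 0.009407 and τ_data = 13/84.7 = 0.153483, so τ_n = 0.162890.
Rearranging for μ₀: μ₀ = (μ_n·τ_n − τ_data·x̄)/τ₀ = (-16.7832·0.162890 − 0.153483·-18.1) / 0.009407 = 0.044227/0.009407 ≈ 4.7.

μ₀ = 4.7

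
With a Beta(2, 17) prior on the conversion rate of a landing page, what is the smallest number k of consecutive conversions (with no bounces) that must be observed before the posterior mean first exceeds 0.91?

k = 170

After k conversions and 0 bounces the posterior is Beta(2+k, 17), with mean (2+k)/(2+17+k).
Set (2+k)/(19+k) > 0.91 and solve: k > (0.91·19 − 2)/(1 − 0.91) = 169.889.
The smallest integer exceeding 169.889 is 170.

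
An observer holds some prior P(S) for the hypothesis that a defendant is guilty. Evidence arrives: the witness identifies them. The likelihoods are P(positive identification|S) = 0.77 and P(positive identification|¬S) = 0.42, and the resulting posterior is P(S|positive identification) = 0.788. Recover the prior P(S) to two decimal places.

Bayes' rule in odds form gives O(S|E) = O(S)·[P(E|S)/P(E|¬S)], hence O(S) = O(S|E)/LR.
Posterior odds = 0.788/(1−0.788) = 3.7170. LR = 0.77/0.42 = 1.8333.
Prior odds = 3.7170/1.8333 = 2.0275, so P(S) = 2.0275/(1+2.0275) ≈ 0.67.

P(S) = 0.67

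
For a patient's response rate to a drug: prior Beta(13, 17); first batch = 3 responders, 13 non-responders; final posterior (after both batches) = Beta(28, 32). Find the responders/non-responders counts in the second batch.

12 responders and 2 non-responders

Sequential conjugate updates are equivalent to a single update on the pooled data, so total successes = posterior α − prior α and total failures = posterior β − prior β.
Total across both batches: 28−13=15 responders, 32−17=15 non-responders.
Subtract the first batch: 15−3=12 responders and 15−13=2 non-responders.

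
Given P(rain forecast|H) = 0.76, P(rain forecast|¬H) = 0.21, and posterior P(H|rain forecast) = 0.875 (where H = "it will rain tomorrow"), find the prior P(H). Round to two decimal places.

P(H) = 0.66

Bayes' rule in odds form gives O(H|E) = O(H)·[P(E|H)/P(E|¬H)], hence O(H) = O(H|E)/LR.
Posterior odds = 0.875/(1−0.875) = 7.0000. LR = 0.76/0.21 = 3.6190.
Prior odds = 7.0000/3.6190 = 1.9342, so P(H) = 1.9342/(1+1.9342) ≈ 0.66.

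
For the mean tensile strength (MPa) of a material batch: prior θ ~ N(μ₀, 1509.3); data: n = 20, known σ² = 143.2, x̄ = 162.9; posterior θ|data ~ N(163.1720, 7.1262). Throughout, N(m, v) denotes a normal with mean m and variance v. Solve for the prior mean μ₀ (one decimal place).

μ₀ = 220.5

With known observation variance, the Normal–Normal posterior has precision τ_n = τ₀ + n/σ² and mean μ_n = (τ₀μ₀ + (n/σ²)x̄)/τ_n.
Here τ₀ = 1/1509.3 = 0.000663 and τ_data = 20/143.2 = 0.139665, so τ_n = 0.140328.
Rearranging for μ₀: μ₀ = (μ_n·τ_n − τ_data·x̄)/τ₀ = (163.1720·0.140328 − 0.139665·162.9) / 0.000663 = 0.146172/0.000663 ≈ 220.5.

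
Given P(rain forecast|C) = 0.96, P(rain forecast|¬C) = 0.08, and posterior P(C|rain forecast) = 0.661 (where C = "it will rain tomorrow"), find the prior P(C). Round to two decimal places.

Bayes' rule in odds form gives O(C|E) = O(C)·[P(E|C)/P(E|¬C)], hence O(C) = O(C|E)/LR.
Posterior odds = 0.661/(1−0.661) = 1.9499. LR = 0.96/0.08 = 12.0000.
Prior odds = 1.9499/12.0000 = 0.1625, so P(C) = 0.1625/(1+0.1625) ≈ 0.14.

P(C) = 0.14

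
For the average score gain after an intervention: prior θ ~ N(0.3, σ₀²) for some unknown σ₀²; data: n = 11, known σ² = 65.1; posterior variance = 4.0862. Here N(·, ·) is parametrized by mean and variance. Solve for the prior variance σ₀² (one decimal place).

σ₀² = 13.2

Posterior precision equals prior precision plus data precision: 1/σ_n² = 1/σ₀² + n/σ².
So 1/σ₀² = 1/4.0862 − 11/65.1 = 0.244726 − 0.168971 = 0.075755.
Hence σ₀² = 1/0.075755 ≈ 13.2.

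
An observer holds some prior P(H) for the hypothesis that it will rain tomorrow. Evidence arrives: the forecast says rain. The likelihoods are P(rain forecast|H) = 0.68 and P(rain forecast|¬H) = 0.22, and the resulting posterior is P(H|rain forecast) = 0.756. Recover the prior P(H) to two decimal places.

P(H) = 0.50

In odds form, posterior odds = prior odds × likelihood ratio, so prior odds = posterior odds ÷ LR.
Posterior odds = 0.756/(1−0.756) = 3.0984. LR = 0.68/0.22 = 3.0909.
Prior odds = 3.0984/3.0909 = 1.0024, so P(H) = 1.0024/(1+1.0024) ≈ 0.50.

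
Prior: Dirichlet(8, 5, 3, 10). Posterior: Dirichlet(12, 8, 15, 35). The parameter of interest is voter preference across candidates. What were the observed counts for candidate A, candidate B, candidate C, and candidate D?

counts (4, 3, 12, 25)

For a Dirichlet(α) prior with multinomial counts c, the posterior is Dirichlet(α + c) componentwise.
Counts are posterior − prior componentwise: 12−8=4, 8−5=3, 15−3=12, 35−10=25.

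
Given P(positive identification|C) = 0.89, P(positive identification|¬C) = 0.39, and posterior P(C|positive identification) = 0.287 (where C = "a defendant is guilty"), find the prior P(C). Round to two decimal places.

P(C) = 0.15

Bayes' rule in odds form gives O(C|E) = O(C)·[P(E|C)/P(E|¬C)], hence O(C) = O(C|E)/LR.
Posterior odds = 0.287/(1−0.287) = 0.4025. LR = 0.89/0.39 = 2.2821.
Prior odds = 0.4025/2.2821 = 0.1764, so P(C) = 0.1764/(1+0.1764) ≈ 0.15.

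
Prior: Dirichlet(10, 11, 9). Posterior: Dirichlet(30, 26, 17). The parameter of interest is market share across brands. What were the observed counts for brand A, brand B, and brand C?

counts (20, 15, 8)

For a Dirichlet(α) prior with multinomial counts c, the posterior is Dirichlet(α + c) componentwise.
Counts are posterior − prior componentwise: 30−10=20, 26−11=15, 17−9=8.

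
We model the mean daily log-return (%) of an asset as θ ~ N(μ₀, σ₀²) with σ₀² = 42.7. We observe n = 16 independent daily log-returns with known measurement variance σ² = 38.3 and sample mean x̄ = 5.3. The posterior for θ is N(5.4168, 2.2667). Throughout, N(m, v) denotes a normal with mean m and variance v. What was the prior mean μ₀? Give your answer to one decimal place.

With known observation variance, the Normal–Normal posterior has precision τ_n = τ₀ + n/σ² and mean μ_n = (τ₀μ₀ + (n/σ²)x̄)/τ_n.
Here τ₀ = 1/42.7 = 0.023419 and τ_data = 16/38.3 = 0.417755, so τ_n = 0.441174.
Rearranging for μ₀: μ₀ = (μ_n·τ_n − τ_data·x̄)/τ₀ = (5.4168·0.441174 − 0.417755·5.3) / 0.023419 = 0.175650/0.023419 ≈ 7.5.

μ₀ = 7.5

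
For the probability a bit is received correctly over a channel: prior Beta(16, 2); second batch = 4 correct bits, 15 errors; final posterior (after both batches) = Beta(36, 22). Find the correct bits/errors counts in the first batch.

16 correct bits and 5 errors

Because Beta–binomial updating is additive in the counts, the combined data contributed (α_post−α_prior, β_post−β_prior) successes and failures.
Total across both batches: 36−16=20 correct bits, 22−2=20 errors.
Subtract the second batch: 20−4=16 correct bits and 20−15=5 errors.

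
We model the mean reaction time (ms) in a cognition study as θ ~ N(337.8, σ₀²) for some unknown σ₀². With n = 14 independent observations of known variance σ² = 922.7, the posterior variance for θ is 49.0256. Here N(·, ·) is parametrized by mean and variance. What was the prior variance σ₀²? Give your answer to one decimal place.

Posterior precision equals prior precision plus data precision: 1/σ_n² = 1/σ₀² + n/σ².
So 1/σ₀² = 1/49.0256 − 14/922.7 = 0.020398 − 0.015173 = 0.005225.
Hence σ₀² = 1/0.005225 ≈ 191.4.

σ₀² = 191.4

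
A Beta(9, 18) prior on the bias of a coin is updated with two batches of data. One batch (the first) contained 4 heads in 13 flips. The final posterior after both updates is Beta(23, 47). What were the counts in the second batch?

Because Beta–binomial updating is additive in the counts, the combined data contributed (α_post−α_prior, β_post−β_prior) successes and failures.
Total across both batches: 23−9=14 heads, 47−18=29 tails.
Subtract the first batch: 14−4=10 heads and 29−9=20 tails.

10 heads and 20 tails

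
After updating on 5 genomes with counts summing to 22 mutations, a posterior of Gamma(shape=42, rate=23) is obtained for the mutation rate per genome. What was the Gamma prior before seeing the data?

A Gamma(α, β) prior (rate parametrization) on a Poisson rate with n observations summing to S gives posterior Gamma(α+S, β+n).
So α = 42 − 22 = 20 and β = 23 − 5 = 18.

Gamma(shape=20, rate=18)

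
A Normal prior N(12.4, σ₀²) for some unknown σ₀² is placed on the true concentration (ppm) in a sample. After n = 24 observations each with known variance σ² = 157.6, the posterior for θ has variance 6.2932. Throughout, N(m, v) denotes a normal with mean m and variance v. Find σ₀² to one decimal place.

σ₀² = 151.1

For the Normal–Normal model with known σ², precisions add: τ_n = τ₀ + n/σ².
So 1/σ₀² = 1/6.2932 − 24/157.6 = 0.158902 − 0.152284 = 0.006618.
Hence σ₀² = 1/0.006618 ≈ 151.1.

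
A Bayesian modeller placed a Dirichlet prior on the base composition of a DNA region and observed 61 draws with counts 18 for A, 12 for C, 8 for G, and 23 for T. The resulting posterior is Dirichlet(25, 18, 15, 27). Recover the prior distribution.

Dirichlet(7, 6, 7, 4)

For a Dirichlet(α) prior with multinomial counts c, the posterior is Dirichlet(α + c) componentwise.
Subtract each count from the matching posterior parameter: 25−18=7, 18−12=6, 15−8=7, 27−23=4.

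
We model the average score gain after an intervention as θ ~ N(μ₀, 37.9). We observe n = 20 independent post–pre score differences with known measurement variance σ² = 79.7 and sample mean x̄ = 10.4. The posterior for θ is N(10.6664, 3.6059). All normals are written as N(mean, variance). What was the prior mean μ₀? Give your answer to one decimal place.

The posterior mean is a precision-weighted average: μ_n = (τ₀μ₀ + τ_data·x̄)/(τ₀+τ_data), with τ₀=1/σ₀² and τ_data=n/σ².
Here τ₀ = 1/37.9 = 0.026385 and τ_data = 20/79.7 = 0.250941, so τ_n = 0.277326.
Rearranging for μ₀: μ₀ = (μ_n·τ_n − τ_data·x̄)/τ₀ = (10.6664·0.277326 − 0.250941·10.4) / 0.026385 = 0.348284/0.026385 ≈ 13.2.

μ₀ = 13.2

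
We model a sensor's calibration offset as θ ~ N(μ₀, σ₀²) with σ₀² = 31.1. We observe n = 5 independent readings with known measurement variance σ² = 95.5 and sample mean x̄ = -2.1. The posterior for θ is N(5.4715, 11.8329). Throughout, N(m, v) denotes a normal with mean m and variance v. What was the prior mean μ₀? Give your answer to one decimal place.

The posterior mean is a precision-weighted average: μ_n = (τ₀μ₀ + τ_data·x̄)/(τ₀+τ_data), with τ₀=1/σ₀² and τ_data=n/σ².
Here τ₀ = 1/31.1 = 0.032154 and τ_data = 5/95.5 = 0.052356, so τ_n = 0.084510.
Rearranging for μ₀: μ₀ = (μ_n·τ_n − τ_data·x̄)/τ₀ = (5.4715·0.084510 − 0.052356·-2.1) / 0.032154 = 0.572344/0.032154 ≈ 17.8.

μ₀ = 17.8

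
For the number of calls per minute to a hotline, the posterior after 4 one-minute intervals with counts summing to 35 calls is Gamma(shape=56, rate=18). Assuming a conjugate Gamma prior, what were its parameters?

Gamma(shape=21, rate=14)

A Gamma(α, β) prior (rate parametrization) on a Poisson rate with n observations summing to S gives posterior Gamma(α+S, β+n).
So α = 56 − 35 = 21 and β = 18 − 4 = 14.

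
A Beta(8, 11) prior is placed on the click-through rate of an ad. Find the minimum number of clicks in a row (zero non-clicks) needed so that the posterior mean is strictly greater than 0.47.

After k clicks and 0 non-clicks the posterior is Beta(8+k, 11), with mean (8+k)/(8+11+k).
Set (8+k)/(19+k) > 0.47 and solve: k > (0.47·19 − 8)/(1 − 0.47) = 1.755.
The smallest integer exceeding 1.755 is 2.

k = 2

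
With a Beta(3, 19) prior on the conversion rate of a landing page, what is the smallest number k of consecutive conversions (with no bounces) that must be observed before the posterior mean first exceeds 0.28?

k = 5

After k conversions and 0 bounces the posterior is Beta(3+k, 19), with mean (3+k)/(3+19+k).
Set (3+k)/(22+k) > 0.28 and solve: k > (0.28·22 − 3)/(1 − 0.28) = 4.389.
The smallest integer exceeding 4.389 is 5.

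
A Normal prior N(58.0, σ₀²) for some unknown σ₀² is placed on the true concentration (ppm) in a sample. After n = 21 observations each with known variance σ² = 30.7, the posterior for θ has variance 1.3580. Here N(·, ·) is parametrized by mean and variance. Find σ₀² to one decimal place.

σ₀² = 19.1

For the Normal–Normal model with known σ², precisions add: τ_n = τ₀ + n/σ².
So 1/σ₀² = 1/1.3580 − 21/30.7 = 0.736377 − 0.684039 = 0.052338.
Hence σ₀² = 1/0.052338 ≈ 19.1.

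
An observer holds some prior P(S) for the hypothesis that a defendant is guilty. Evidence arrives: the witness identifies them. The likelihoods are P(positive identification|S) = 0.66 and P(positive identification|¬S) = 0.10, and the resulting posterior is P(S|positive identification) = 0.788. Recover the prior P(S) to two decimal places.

Bayes' rule in odds form gives O(S|E) = O(S)·[P(E|S)/P(E|¬S)], hence O(S) = O(S|E)/LR.
Posterior odds = 0.788/(1−0.788) = 3.7170. LR = 0.66/0.10 = 6.6000.
Prior odds = 3.7170/6.6000 = 0.5632, so P(S) = 0.5632/(1+0.5632) ≈ 0.36.

P(S) = 0.36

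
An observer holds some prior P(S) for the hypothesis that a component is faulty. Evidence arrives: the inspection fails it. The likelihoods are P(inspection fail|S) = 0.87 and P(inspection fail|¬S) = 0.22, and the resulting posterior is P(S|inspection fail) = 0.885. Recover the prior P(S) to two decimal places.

Bayes' rule in odds form gives O(S|E) = O(S)·[P(E|S)/P(E|¬S)], hence O(S) = O(S|E)/LR.
Posterior odds = 0.885/(1−0.885) = 7.6957. LR = 0.87/0.22 = 3.9545.
Prior odds = 7.6957/3.9545 = 1.9461, so P(S) = 1.9461/(1+1.9461) ≈ 0.66.

P(S) = 0.66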